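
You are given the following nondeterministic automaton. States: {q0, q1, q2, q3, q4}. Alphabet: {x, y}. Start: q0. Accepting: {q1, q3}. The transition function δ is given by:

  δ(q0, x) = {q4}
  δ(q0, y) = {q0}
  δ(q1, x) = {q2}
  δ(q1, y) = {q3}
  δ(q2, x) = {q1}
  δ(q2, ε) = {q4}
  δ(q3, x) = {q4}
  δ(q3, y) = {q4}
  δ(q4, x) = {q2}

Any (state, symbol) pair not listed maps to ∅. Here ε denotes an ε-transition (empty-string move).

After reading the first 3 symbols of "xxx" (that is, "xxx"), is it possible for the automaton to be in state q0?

Start in {q0}.
Read 'x': {q0} → {q4}.
Read 'x': {q4} → {q2, q4}.
Read 'x': {q2, q4} → {q1, q2, q4}.
State q0 is not in {q1, q2, q4}.

No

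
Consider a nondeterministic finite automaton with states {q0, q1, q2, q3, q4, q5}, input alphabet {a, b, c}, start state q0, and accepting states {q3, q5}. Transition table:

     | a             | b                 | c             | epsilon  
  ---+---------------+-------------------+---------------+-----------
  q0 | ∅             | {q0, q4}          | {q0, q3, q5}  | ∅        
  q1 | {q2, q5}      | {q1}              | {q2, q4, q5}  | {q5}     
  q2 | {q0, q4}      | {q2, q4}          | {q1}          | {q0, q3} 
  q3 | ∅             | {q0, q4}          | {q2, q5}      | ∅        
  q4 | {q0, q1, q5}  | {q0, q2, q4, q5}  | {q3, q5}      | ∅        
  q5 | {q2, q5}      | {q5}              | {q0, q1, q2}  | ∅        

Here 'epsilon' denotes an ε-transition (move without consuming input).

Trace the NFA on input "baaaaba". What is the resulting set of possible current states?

{q0, q1, q2, q3, q4, q5}

Start in {q0}.
Read 'b': q0→{q0, q4}; now {q0, q4}.
Read 'a': q0→∅, q4→{q0, q1, q5}; now {q0, q1, q5}.
Read 'a': q0→∅, q1→{q2, q5}, q5→{q2, q5}; union {q2, q5}; ε-closure = {q0, q2, q3, q5}.
Read 'a': q0→∅, q2→{q0, q4}, q3→∅, q5→{q2, q5}; union {q0, q2, q4, q5}; ε-closure = {q0, q2, q3, q4, q5}.
Read 'a': q0→∅, q2→{q0, q4}, q3→∅, q4→{q0, q1, q5}, q5→{q2, q5}; union {q0, q1, q2, q4, q5}; ε-closure = {q0, q1, q2, q3, q4, q5}.
Read 'b': q0→{q0, q4}, q1→{q1}, q2→{q2, q4}, q3→{q0, q4}, q4→{q0, q2, q4, q5}, q5→{q5}; union {q0, q1, q2, q4, q5}; ε-closure = {q0, q1, q2, q3, q4, q5}.
Read 'a': q0→∅, q1→{q2, q5}, q2→{q0, q4}, q3→∅, q4→{q0, q1, q5}, q5→{q2, q5}; union {q0, q1, q2, q4, q5}; ε-closure = {q0, q1, q2, q3, q4, q5}.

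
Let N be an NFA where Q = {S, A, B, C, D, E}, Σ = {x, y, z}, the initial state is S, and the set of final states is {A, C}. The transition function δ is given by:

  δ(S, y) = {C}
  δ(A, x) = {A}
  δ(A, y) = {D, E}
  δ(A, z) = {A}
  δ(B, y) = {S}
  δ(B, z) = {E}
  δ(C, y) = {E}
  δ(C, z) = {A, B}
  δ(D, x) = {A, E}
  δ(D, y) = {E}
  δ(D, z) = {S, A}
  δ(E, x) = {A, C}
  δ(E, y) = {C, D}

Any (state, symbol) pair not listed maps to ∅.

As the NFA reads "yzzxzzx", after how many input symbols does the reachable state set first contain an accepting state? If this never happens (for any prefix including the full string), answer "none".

1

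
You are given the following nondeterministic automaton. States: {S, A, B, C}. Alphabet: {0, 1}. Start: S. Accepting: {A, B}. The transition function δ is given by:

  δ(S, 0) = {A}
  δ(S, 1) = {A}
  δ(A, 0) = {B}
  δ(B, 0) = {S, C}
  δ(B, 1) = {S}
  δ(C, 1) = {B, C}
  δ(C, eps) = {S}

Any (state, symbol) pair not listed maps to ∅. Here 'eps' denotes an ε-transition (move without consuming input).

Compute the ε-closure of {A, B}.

Begin with {A, B}.
No ε-moves leave this set, so the closure equals the set itself.

{A, B}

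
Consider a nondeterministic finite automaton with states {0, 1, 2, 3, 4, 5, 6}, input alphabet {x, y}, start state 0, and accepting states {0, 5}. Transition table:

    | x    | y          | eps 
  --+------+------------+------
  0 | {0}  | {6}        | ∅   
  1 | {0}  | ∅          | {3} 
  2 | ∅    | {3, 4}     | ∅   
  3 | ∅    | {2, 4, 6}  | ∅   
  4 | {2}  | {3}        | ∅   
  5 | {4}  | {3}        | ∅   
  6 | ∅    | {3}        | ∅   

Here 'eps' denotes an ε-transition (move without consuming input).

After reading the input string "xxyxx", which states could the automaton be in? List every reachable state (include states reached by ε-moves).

Start in {0}.
Read 'x': {0} → {0}.
Read 'x': {0} → {0}.
Read 'y': {0} → {6}.
Read 'x': {6} → ∅.
The set is empty and remains empty for the remaining 1 symbol.

∅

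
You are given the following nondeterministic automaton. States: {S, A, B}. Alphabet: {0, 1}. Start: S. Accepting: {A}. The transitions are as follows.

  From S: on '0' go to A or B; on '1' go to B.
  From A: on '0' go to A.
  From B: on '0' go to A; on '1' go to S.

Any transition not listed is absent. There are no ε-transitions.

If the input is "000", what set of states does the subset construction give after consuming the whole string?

Start in {S}.
Read '0': S→{A, B}; now {A, B}.
Read '0': A→{A}, B→{A}; now {A}.
Read '0': A→{A}; now {A}.

{A}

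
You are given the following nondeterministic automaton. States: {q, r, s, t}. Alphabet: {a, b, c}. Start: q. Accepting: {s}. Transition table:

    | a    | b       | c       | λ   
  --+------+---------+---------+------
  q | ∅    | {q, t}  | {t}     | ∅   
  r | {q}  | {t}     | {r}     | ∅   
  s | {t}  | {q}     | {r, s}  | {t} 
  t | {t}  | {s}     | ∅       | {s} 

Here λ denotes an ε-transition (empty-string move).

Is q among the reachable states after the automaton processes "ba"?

No

Start in {q}.
Read 'b': {q} → {q, s, t}.
Read 'a': {q, s, t} → {s, t}.
State q is not in {s, t}.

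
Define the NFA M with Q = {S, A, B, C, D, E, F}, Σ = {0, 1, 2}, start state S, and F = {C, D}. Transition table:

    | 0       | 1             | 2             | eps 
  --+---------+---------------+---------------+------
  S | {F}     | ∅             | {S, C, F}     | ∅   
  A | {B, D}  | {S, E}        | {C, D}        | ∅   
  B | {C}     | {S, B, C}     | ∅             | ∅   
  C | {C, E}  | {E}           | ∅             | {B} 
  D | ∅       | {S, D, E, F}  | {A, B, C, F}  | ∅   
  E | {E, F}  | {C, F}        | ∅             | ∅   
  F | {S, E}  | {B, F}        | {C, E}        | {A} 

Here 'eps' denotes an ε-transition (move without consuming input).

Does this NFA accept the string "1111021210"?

No

Start in {S}.
Read '1': S→∅; now ∅.
The set is empty and remains empty for the remaining 9 symbols.
The final set ∅ contains no accepting state.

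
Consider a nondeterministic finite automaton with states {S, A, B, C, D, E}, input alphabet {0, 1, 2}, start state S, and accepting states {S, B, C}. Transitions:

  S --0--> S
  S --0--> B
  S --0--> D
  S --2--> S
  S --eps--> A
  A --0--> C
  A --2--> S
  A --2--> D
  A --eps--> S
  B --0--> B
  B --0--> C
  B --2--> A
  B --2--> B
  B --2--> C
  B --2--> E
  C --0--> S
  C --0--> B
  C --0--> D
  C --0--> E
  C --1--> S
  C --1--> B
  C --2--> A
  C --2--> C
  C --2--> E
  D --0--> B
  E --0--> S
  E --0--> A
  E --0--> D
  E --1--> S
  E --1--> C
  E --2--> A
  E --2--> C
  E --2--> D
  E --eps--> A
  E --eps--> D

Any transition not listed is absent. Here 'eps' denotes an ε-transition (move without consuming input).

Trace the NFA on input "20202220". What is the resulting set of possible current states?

{S, A, B, C, D, E}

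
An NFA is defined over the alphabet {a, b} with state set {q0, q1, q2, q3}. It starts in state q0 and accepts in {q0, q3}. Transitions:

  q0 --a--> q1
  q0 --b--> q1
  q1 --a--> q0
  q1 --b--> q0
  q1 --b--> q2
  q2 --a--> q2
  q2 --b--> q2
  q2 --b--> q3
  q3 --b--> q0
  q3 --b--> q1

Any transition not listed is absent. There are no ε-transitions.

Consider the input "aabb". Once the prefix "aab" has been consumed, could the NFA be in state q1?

Start in {q0}.
Read 'a': q0→{q1}; now {q1}.
Read 'a': q1→{q0}; now {q0}.
Read 'b': q0→{q1}; now {q1}.
State q1 is in {q1}.

Yes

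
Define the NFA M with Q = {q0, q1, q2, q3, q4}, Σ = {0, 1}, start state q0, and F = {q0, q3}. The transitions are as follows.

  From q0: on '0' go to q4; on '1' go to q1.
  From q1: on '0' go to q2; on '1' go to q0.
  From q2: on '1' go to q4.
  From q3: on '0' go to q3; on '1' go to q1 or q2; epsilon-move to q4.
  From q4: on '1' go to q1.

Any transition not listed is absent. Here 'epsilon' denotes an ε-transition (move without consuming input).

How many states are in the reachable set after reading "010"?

Start in {q0}.
Read '0': q0→{q4}; now {q4}.
Read '1': q4→{q1}; now {q1}.
Read '0': q1→{q2}; now {q2}.
That set has 1 state.

1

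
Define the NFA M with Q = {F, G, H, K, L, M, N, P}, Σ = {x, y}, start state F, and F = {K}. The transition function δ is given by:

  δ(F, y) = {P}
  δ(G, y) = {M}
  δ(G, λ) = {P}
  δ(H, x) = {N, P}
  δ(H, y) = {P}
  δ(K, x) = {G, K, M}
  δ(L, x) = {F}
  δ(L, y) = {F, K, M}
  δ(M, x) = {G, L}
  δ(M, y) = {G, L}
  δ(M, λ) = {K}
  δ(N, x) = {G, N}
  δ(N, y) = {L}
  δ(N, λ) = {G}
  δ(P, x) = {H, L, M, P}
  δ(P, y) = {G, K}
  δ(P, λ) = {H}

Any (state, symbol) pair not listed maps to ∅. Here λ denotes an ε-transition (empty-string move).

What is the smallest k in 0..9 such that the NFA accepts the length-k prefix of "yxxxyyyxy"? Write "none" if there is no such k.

2

Start in {F}.
Read 'y': {F} → {H, P}.
Read 'x': {H, P} → {G, H, K, L, M, N, P}.
None of the earlier sets intersect F, but {G, H, K, L, M, N, P} does.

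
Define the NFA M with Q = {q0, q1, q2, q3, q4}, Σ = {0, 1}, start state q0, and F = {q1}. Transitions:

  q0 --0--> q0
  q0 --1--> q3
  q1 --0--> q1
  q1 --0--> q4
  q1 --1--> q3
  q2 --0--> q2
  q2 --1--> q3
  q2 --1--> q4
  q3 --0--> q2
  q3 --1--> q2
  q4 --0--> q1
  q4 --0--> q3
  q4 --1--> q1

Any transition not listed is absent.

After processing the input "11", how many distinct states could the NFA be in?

Start in {q0}.
Read '1': q0→{q3}; now {q3}.
Read '1': q3→{q2}; now {q2}.
That set has 1 state.

1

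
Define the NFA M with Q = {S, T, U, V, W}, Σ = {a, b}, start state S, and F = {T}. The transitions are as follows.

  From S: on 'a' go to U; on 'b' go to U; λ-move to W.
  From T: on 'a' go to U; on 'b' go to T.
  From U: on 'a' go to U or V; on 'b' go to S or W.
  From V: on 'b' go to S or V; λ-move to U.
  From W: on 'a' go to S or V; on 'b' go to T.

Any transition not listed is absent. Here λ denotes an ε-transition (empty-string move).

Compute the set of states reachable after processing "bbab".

{S, T, U, V, W}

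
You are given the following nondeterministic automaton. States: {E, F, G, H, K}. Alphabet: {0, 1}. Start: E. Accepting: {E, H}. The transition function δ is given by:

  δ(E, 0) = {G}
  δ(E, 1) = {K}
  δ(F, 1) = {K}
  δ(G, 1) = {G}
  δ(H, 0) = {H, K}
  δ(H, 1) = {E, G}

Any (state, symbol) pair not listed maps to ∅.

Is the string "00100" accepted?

No

Start in {E}.
Read '0': {E} → {G}.
Read '0': {G} → ∅.
The set is empty and remains empty for the remaining 3 symbols.
The final set ∅ contains no accepting state.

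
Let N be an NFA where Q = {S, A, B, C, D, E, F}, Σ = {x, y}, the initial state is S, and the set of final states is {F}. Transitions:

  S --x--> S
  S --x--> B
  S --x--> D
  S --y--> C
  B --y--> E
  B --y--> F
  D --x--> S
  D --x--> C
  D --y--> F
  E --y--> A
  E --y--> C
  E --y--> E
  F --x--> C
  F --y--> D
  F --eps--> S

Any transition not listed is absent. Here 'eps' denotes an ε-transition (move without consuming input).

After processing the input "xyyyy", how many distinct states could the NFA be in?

Start in {S}.
Read 'x': {S} → {S, B, D}.
Read 'y': {S, B, D} → {S, C, E, F}.
Read 'y': {S, C, E, F} → {A, C, D, E}.
Read 'y': {A, C, D, E} → {S, A, C, E, F}.
Read 'y': {S, A, C, E, F} → {A, C, D, E}.
That set has 4 states.

4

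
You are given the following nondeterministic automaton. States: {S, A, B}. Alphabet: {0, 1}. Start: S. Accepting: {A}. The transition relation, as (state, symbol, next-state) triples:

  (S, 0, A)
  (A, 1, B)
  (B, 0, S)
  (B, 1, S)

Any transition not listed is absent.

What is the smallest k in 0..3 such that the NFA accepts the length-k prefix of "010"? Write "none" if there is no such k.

1

Start in {S}.
Read '0': {S} → {A}.
None of the earlier sets intersect F, but {A} does.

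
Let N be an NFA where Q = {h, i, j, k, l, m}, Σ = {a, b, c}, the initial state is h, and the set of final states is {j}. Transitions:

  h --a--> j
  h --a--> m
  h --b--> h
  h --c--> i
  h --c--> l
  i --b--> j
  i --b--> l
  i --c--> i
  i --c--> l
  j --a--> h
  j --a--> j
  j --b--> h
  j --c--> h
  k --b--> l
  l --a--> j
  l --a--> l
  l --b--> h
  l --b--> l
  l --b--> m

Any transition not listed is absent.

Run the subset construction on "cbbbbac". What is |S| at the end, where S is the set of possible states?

Start in {h}.
Read 'c': h→{i, l}; now {i, l}.
Read 'b': i→{j, l}, l→{h, l, m}; now {h, j, l, m}.
Read 'b': h→{h}, j→{h}, l→{h, l, m}, m→∅; now {h, l, m}.
Read 'b': h→{h}, l→{h, l, m}, m→∅; now {h, l, m}.
Read 'b': h→{h}, l→{h, l, m}, m→∅; now {h, l, m}.
Read 'a': h→{j, m}, l→{j, l}, m→∅; now {j, l, m}.
Read 'c': j→{h}, l→∅, m→∅; now {h}.
That set has 1 state.

1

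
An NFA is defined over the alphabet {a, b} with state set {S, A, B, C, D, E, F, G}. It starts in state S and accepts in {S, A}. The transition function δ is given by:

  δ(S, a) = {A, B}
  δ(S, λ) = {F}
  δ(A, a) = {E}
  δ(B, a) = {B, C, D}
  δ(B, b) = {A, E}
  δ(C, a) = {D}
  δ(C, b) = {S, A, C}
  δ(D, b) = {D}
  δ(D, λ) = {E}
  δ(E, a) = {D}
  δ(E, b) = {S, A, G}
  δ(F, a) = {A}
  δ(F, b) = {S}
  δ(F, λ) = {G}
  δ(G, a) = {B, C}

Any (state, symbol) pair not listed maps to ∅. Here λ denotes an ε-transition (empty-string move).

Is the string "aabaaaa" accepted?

Start: ε-closure({S}) = {S, F, G}.
Read 'a': {S, F, G} → {A, B, C}.
Read 'a': {A, B, C} → {B, C, D, E}.
Read 'b': {B, C, D, E} → {S, A, C, D, E, F, G}.
Read 'a': {S, A, C, D, E, F, G} → {A, B, C, D, E}.
Read 'a': {A, B, C, D, E} → {B, C, D, E}.
Read 'a': {B, C, D, E} → {B, C, D, E}.
Read 'a': {B, C, D, E} → {B, C, D, E}.
The final set {B, C, D, E} contains no accepting state.

No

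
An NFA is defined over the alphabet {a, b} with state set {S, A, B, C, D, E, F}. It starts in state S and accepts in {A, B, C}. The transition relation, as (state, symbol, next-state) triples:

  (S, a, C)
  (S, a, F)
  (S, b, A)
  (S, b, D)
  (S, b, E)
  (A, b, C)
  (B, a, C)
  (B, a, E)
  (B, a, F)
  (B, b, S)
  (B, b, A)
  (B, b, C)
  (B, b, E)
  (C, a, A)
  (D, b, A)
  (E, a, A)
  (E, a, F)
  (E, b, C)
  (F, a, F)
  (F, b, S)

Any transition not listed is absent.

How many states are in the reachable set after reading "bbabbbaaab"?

0

Start in {S}.
Read 'b': S→{A, D, E}; now {A, D, E}.
Read 'b': A→{C}, D→{A}, E→{C}; now {A, C}.
Read 'a': A→∅, C→{A}; now {A}.
Read 'b': A→{C}; now {C}.
Read 'b': C→∅; now ∅.
The set is empty and remains empty for the remaining 5 symbols.
That set has 0 states.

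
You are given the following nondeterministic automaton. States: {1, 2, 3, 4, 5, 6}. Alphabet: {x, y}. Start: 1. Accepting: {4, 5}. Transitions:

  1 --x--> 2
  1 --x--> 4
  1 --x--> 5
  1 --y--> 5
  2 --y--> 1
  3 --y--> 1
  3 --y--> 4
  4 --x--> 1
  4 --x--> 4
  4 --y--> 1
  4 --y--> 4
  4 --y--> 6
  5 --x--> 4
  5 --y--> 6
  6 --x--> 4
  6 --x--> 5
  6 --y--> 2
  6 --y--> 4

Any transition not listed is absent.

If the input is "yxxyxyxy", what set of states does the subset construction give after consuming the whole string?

Start in {1}.
Read 'y': 1→{5}; now {5}.
Read 'x': 5→{4}; now {4}.
Read 'x': 4→{1, 4}; now {1, 4}.
Read 'y': 1→{5}, 4→{1, 4, 6}; now {1, 4, 5, 6}.
Read 'x': 1→{2, 4, 5}, 4→{1, 4}, 5→{4}, 6→{4, 5}; now {1, 2, 4, 5}.
Read 'y': 1→{5}, 2→{1}, 4→{1, 4, 6}, 5→{6}; now {1, 4, 5, 6}.
Read 'x': 1→{2, 4, 5}, 4→{1, 4}, 5→{4}, 6→{4, 5}; now {1, 2, 4, 5}.
Read 'y': 1→{5}, 2→{1}, 4→{1, 4, 6}, 5→{6}; now {1, 4, 5, 6}.

{1, 4, 5, 6}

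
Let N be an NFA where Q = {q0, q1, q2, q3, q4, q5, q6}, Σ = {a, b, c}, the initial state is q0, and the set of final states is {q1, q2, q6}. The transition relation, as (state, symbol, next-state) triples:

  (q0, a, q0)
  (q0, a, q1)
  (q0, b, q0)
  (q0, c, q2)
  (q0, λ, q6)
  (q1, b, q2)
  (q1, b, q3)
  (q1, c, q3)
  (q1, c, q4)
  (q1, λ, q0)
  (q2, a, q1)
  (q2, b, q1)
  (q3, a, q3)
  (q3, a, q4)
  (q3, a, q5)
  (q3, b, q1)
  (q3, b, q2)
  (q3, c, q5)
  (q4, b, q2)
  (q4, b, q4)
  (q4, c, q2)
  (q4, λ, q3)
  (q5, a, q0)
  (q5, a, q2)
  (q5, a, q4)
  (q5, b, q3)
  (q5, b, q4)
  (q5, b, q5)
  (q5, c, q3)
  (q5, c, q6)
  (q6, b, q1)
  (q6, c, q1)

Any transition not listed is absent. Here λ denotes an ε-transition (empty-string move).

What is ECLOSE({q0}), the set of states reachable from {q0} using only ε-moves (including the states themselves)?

{q0, q6}

Begin with {q0}.
ε-move q0 → q6; add q6.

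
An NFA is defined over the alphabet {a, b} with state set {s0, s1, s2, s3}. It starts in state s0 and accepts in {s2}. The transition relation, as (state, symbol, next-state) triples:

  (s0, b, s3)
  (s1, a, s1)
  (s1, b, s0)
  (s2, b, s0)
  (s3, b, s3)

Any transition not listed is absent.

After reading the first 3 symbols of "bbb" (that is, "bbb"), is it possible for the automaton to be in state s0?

Start in {s0}.
Read 'b': {s0} → {s3}.
Read 'b': {s3} → {s3}.
Read 'b': {s3} → {s3}.
State s0 is not in {s3}.

No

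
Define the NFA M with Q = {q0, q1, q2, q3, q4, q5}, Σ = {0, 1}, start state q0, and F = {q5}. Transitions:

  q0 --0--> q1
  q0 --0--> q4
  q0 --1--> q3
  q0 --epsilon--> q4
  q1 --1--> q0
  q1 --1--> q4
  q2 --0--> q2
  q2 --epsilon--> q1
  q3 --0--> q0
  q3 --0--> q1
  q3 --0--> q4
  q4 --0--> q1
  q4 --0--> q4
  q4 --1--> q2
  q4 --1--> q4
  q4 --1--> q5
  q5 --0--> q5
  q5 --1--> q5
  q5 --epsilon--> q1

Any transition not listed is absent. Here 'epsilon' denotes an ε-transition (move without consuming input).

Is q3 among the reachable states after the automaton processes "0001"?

No

Start: ε-closure({q0}) = {q0, q4}.
Read '0': {q0, q4} → {q1, q4}.
Read '0': {q1, q4} → {q1, q4}.
Read '0': {q1, q4} → {q1, q4}.
Read '1': {q1, q4} → {q0, q1, q2, q4, q5}.
State q3 is not in {q0, q1, q2, q4, q5}.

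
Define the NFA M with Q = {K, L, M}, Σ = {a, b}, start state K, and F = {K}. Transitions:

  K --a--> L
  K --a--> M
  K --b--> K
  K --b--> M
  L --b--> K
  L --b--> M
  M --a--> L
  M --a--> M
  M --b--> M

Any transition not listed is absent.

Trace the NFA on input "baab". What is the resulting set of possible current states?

Start in {K}.
Read 'b': K→{K, M}; now {K, M}.
Read 'a': K→{L, M}, M→{L, M}; now {L, M}.
Read 'a': L→∅, M→{L, M}; now {L, M}.
Read 'b': L→{K, M}, M→{M}; now {K, M}.

{K, M}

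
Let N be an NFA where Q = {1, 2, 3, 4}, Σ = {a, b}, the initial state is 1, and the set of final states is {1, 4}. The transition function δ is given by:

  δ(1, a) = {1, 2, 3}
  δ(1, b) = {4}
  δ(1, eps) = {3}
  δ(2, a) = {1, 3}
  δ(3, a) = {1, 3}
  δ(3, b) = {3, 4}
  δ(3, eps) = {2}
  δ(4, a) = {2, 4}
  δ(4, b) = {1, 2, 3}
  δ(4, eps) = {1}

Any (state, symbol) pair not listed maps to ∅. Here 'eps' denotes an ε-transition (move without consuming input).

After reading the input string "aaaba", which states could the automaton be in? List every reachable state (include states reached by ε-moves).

{1, 2, 3, 4}

Start: ε-closure({1}) = {1, 2, 3}.
Read 'a': {1, 2, 3} → {1, 2, 3}.
Read 'a': {1, 2, 3} → {1, 2, 3}.
Read 'a': {1, 2, 3} → {1, 2, 3}.
Read 'b': {1, 2, 3} → {1, 2, 3, 4}.
Read 'a': {1, 2, 3, 4} → {1, 2, 3, 4}.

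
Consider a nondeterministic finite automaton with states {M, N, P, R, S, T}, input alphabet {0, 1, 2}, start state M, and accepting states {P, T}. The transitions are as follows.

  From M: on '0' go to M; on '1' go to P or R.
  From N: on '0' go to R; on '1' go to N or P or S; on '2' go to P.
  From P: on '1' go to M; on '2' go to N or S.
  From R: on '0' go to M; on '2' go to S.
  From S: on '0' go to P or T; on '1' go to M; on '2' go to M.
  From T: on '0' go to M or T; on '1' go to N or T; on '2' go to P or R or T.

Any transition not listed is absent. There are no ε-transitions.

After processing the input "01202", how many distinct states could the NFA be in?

5

Start in {M}.
Read '0': M→{M}; now {M}.
Read '1': M→{P, R}; now {P, R}.
Read '2': P→{N, S}, R→{S}; now {N, S}.
Read '0': N→{R}, S→{P, T}; now {P, R, T}.
Read '2': P→{N, S}, R→{S}, T→{P, R, T}; now {N, P, R, S, T}.
That set has 5 states.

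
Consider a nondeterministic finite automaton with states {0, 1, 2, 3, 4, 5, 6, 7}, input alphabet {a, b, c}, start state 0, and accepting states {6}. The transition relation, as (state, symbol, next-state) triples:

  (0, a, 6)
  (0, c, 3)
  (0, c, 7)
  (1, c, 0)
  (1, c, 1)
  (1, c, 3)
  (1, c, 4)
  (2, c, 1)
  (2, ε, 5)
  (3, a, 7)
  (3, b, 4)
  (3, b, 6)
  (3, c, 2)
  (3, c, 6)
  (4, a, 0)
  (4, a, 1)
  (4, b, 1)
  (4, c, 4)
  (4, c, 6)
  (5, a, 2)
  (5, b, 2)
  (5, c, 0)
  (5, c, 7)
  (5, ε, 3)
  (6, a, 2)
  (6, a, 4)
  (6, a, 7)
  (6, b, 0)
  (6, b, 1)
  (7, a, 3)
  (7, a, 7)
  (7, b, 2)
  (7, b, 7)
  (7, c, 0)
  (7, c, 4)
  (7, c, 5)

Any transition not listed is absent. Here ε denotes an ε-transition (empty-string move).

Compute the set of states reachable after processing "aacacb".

Start in {0}.
Read 'a': 0→{6}; now {6}.
Read 'a': 6→{2, 4, 7}; union {2, 4, 7}; ε-closure = {2, 3, 4, 5, 7}.
Read 'c': 2→{1}, 3→{2, 6}, 4→{4, 6}, 5→{0, 7}, 7→{0, 4, 5}; union {0, 1, 2, 4, 5, 6, 7}; ε-closure = {0, 1, 2, 3, 4, 5, 6, 7}.
Read 'a': 0→{6}, 1→∅, 2→∅, 3→{7}, 4→{0, 1}, 5→{2}, 6→{2, 4, 7}, 7→{3, 7}; union {0, 1, 2, 3, 4, 6, 7}; ε-closure = {0, 1, 2, 3, 4, 5, 6, 7}.
Read 'c': 0→{3, 7}, 1→{0, 1, 3, 4}, 2→{1}, 3→{2, 6}, 4→{4, 6}, 5→{0, 7}, 6→∅, 7→{0, 4, 5}; now {0, 1, 2, 3, 4, 5, 6, 7}.
Read 'b': 0→∅, 1→∅, 2→∅, 3→{4, 6}, 4→{1}, 5→{2}, 6→{0, 1}, 7→{2, 7}; union {0, 1, 2, 4, 6, 7}; ε-closure = {0, 1, 2, 3, 4, 5, 6, 7}.

{0, 1, 2, 3, 4, 5, 6, 7}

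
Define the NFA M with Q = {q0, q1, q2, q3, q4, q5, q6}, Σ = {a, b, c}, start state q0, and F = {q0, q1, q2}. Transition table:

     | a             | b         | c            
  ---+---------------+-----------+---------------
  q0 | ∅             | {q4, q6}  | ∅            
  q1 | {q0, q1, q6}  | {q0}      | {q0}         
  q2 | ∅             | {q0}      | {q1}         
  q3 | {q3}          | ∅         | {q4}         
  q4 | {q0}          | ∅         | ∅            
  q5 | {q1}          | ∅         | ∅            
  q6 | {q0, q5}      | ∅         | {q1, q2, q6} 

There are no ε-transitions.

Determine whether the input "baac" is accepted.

Yes

Start in {q0}.
Read 'b': {q0} → {q4, q6}.
Read 'a': {q4, q6} → {q0, q5}.
Read 'a': {q0, q5} → {q1}.
Read 'c': {q1} → {q0}.
The final set {q0} contains the accepting state q0.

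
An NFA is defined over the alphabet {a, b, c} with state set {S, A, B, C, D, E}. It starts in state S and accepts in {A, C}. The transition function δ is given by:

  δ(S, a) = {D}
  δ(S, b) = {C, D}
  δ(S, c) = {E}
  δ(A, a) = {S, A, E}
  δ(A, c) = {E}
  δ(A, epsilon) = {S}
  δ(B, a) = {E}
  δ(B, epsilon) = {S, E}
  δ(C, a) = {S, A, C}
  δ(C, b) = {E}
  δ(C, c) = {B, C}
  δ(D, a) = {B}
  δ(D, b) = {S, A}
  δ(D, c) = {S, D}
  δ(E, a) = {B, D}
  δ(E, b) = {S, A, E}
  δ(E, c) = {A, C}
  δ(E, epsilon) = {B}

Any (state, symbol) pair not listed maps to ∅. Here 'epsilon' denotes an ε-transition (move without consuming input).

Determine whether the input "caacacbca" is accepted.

Start in {S}.
Read 'c': {S} → {S, B, E}.
Read 'a': {S, B, E} → {S, B, D, E}.
Read 'a': {S, B, D, E} → {S, B, D, E}.
Read 'c': {S, B, D, E} → {S, A, B, C, D, E}.
Read 'a': {S, A, B, C, D, E} → {S, A, B, C, D, E}.
Read 'c': {S, A, B, C, D, E} → {S, A, B, C, D, E}.
Read 'b': {S, A, B, C, D, E} → {S, A, B, C, D, E}.
Read 'c': {S, A, B, C, D, E} → {S, A, B, C, D, E}.
Read 'a': {S, A, B, C, D, E} → {S, A, B, C, D, E}.
The final set {S, A, B, C, D, E} contains the accepting states A, C.

Yes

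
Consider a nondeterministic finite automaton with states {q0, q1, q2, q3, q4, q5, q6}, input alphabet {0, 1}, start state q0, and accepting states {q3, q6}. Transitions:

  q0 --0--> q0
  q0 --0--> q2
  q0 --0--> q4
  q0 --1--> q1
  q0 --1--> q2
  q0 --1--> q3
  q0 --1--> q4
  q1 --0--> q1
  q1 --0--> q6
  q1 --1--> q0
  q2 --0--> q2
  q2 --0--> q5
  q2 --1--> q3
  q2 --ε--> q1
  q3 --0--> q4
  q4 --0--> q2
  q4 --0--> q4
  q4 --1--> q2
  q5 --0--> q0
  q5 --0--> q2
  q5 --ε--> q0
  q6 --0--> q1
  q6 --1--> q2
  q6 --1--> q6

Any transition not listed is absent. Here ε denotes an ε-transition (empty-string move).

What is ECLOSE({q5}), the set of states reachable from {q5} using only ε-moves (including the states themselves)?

{q0, q5}

Begin with {q5}.
ε-move q5 → q0; add q0.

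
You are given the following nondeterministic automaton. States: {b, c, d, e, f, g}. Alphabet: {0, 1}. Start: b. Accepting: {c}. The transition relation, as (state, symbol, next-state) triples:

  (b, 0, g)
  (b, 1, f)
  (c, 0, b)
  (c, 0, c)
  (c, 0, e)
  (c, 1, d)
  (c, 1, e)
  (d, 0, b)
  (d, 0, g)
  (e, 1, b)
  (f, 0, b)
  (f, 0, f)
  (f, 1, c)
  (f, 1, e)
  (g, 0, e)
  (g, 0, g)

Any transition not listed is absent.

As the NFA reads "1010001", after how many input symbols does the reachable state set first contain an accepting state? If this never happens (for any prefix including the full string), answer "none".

Start in {b}.
Read '1': b→{f}; now {f}.
Read '0': f→{b, f}; now {b, f}.
Read '1': b→{f}, f→{c, e}; now {c, e, f}.
None of the earlier sets intersect F, but {c, e, f} does.

3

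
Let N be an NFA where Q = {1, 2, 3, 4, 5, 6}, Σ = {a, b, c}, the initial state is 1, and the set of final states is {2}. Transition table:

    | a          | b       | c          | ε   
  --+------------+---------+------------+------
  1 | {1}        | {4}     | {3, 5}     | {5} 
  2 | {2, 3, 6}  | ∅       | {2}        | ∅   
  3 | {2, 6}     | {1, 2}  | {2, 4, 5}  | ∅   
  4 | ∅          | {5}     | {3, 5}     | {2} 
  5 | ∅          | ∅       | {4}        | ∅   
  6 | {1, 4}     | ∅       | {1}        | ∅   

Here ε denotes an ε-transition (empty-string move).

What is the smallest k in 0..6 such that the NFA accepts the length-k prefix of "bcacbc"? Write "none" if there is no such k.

1

Start: ε-closure({1}) = {1, 5}.
Read 'b': 1→{4}, 5→∅; union {4}; ε-closure = {2, 4}.
None of the earlier sets intersect F, but {2, 4} does.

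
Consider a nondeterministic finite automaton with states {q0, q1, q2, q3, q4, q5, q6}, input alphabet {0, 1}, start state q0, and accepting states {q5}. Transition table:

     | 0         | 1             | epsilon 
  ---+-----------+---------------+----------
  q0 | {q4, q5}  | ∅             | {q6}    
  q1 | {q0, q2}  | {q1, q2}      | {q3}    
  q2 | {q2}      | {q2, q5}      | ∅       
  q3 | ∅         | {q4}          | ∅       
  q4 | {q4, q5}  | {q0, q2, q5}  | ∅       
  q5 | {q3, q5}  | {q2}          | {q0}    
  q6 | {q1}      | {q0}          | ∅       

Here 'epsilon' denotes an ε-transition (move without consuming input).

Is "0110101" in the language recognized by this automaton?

Yes

Start: ε-closure({q0}) = {q0, q6}.
Read '0': q0→{q4, q5}, q6→{q1}; union {q1, q4, q5}; ε-closure = {q0, q1, q3, q4, q5, q6}.
Read '1': q0→∅, q1→{q1, q2}, q3→{q4}, q4→{q0, q2, q5}, q5→{q2}, q6→{q0}; union {q0, q1, q2, q4, q5}; ε-closure = {q0, q1, q2, q3, q4, q5, q6}.
Read '1': q0→∅, q1→{q1, q2}, q2→{q2, q5}, q3→{q4}, q4→{q0, q2, q5}, q5→{q2}, q6→{q0}; union {q0, q1, q2, q4, q5}; ε-closure = {q0, q1, q2, q3, q4, q5, q6}.
Read '0': q0→{q4, q5}, q1→{q0, q2}, q2→{q2}, q3→∅, q4→{q4, q5}, q5→{q3, q5}, q6→{q1}; union {q0, q1, q2, q3, q4, q5}; ε-closure = {q0, q1, q2, q3, q4, q5, q6}.
Read '1': q0→∅, q1→{q1, q2}, q2→{q2, q5}, q3→{q4}, q4→{q0, q2, q5}, q5→{q2}, q6→{q0}; union {q0, q1, q2, q4, q5}; ε-closure = {q0, q1, q2, q3, q4, q5, q6}.
Read '0': q0→{q4, q5}, q1→{q0, q2}, q2→{q2}, q3→∅, q4→{q4, q5}, q5→{q3, q5}, q6→{q1}; union {q0, q1, q2, q3, q4, q5}; ε-closure = {q0, q1, q2, q3, q4, q5, q6}.
Read '1': q0→∅, q1→{q1, q2}, q2→{q2, q5}, q3→{q4}, q4→{q0, q2, q5}, q5→{q2}, q6→{q0}; union {q0, q1, q2, q4, q5}; ε-closure = {q0, q1, q2, q3, q4, q5, q6}.
The final set {q0, q1, q2, q3, q4, q5, q6} contains the accepting state q5.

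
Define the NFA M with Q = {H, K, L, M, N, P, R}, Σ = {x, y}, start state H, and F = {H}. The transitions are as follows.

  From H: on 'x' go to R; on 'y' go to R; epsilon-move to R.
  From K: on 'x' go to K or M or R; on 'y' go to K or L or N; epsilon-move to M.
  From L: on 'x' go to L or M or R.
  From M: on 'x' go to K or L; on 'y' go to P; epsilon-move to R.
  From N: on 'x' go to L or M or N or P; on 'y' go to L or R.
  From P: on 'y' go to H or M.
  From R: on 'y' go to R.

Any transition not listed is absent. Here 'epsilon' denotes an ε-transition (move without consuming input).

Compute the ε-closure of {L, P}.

Begin with {L, P}.
No ε-moves leave this set, so the closure equals the set itself.

{L, P}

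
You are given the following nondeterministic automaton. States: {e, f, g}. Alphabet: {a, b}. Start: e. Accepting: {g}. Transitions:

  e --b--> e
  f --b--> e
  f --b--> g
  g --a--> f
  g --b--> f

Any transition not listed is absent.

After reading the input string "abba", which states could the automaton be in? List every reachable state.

∅

Start in {e}.
Read 'a': e→∅; now ∅.
The set is empty and remains empty for the remaining 3 symbols.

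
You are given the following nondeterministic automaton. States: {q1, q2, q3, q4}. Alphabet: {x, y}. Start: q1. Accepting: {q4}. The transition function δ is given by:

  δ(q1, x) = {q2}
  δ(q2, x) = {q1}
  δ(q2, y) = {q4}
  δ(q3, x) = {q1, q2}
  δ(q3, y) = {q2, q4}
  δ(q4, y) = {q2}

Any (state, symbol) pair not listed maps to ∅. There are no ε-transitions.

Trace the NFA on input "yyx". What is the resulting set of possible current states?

∅

Start in {q1}.
Read 'y': q1→∅; now ∅.
The set is empty and remains empty for the remaining 2 symbols.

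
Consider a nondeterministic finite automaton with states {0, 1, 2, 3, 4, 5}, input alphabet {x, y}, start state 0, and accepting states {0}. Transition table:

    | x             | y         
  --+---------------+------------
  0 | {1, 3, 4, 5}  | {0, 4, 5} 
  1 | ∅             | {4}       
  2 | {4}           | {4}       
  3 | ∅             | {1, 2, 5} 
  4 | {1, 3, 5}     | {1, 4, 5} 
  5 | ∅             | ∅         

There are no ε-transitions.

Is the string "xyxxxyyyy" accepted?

Start in {0}.
Read 'x': 0→{1, 3, 4, 5}; now {1, 3, 4, 5}.
Read 'y': 1→{4}, 3→{1, 2, 5}, 4→{1, 4, 5}, 5→∅; now {1, 2, 4, 5}.
Read 'x': 1→∅, 2→{4}, 4→{1, 3, 5}, 5→∅; now {1, 3, 4, 5}.
Read 'x': 1→∅, 3→∅, 4→{1, 3, 5}, 5→∅; now {1, 3, 5}.
Read 'x': 1→∅, 3→∅, 5→∅; now ∅.
The set is empty and remains empty for the remaining 4 symbols.
The final set ∅ contains no accepting state.

No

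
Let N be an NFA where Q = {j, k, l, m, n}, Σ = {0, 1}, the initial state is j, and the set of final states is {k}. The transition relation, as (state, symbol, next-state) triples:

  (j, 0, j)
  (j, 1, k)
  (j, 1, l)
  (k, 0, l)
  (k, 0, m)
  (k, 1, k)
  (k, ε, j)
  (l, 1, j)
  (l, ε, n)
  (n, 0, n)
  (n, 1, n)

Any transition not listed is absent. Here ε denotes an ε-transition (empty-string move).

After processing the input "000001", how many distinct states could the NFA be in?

4

Start in {j}.
Read '0': {j} → {j}.
Read '0': {j} → {j}.
Read '0': {j} → {j}.
Read '0': {j} → {j}.
Read '0': {j} → {j}.
Read '1': {j} → {j, k, l, n}.
That set has 4 states.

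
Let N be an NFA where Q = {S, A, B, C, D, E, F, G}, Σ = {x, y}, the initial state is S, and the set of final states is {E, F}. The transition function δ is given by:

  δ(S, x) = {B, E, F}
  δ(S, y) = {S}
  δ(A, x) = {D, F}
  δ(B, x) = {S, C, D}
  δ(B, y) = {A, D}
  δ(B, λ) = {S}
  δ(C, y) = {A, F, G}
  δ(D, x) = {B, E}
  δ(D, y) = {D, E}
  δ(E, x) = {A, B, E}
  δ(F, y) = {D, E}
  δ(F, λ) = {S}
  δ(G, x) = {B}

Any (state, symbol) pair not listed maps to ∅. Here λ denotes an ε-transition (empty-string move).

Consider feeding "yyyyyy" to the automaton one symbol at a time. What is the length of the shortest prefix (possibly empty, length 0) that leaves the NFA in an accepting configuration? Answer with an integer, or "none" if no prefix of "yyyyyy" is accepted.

Start in {S}.
Read 'y': S→{S}; now {S}.
Read 'y': S→{S}; now {S}.
Read 'y': S→{S}; now {S}.
Read 'y': S→{S}; now {S}.
Read 'y': S→{S}; now {S}.
Read 'y': S→{S}; now {S}.
No reachable set along the way intersects F.

none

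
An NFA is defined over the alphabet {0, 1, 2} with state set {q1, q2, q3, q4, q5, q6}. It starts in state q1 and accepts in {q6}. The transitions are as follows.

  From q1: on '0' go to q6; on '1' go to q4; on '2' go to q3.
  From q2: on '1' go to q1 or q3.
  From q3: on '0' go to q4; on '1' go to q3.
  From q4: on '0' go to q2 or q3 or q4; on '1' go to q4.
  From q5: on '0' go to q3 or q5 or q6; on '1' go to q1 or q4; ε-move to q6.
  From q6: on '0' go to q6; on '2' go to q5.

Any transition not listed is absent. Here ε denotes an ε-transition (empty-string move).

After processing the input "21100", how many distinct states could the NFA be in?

3

Start in {q1}.
Read '2': q1→{q3}; now {q3}.
Read '1': q3→{q3}; now {q3}.
Read '1': q3→{q3}; now {q3}.
Read '0': q3→{q4}; now {q4}.
Read '0': q4→{q2, q3, q4}; now {q2, q3, q4}.
That set has 3 states.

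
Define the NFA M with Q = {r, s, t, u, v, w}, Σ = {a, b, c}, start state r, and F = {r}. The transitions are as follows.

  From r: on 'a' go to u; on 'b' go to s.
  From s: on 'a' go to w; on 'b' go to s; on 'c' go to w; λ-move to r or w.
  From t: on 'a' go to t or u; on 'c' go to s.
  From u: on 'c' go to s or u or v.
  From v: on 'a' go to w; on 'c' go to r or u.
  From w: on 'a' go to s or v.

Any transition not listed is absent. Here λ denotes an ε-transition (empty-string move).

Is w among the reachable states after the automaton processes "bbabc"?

Yes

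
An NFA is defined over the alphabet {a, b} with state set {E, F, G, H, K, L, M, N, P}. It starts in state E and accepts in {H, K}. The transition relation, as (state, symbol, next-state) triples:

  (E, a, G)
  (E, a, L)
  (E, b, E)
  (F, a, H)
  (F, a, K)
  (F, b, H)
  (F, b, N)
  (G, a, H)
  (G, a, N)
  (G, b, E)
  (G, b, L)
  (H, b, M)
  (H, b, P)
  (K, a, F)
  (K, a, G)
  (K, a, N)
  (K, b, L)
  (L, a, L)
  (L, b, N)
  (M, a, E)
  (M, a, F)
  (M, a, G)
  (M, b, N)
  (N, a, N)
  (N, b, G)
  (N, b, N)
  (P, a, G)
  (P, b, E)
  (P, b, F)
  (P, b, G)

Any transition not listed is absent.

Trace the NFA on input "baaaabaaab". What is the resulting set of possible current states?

{G, N}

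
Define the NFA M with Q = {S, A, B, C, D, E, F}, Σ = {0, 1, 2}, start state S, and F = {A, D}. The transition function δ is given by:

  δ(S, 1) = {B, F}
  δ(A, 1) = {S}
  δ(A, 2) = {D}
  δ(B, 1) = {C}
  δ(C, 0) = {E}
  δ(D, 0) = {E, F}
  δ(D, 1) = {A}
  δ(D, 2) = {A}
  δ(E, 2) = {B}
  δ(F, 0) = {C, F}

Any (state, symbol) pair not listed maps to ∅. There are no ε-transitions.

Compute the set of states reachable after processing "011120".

Start in {S}.
Read '0': {S} → ∅.
The set is empty and remains empty for the remaining 5 symbols.

∅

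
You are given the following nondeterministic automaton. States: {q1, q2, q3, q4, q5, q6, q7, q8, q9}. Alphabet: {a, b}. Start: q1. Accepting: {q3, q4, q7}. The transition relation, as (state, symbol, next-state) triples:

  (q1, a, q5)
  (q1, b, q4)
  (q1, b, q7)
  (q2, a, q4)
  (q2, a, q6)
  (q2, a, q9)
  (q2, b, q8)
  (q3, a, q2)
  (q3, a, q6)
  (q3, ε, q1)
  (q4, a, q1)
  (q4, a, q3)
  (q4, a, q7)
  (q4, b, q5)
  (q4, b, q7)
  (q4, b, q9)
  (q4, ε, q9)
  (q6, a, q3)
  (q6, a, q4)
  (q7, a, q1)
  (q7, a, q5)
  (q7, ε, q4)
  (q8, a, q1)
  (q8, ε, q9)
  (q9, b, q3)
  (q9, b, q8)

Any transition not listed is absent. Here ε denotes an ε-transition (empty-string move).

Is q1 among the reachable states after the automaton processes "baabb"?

Yes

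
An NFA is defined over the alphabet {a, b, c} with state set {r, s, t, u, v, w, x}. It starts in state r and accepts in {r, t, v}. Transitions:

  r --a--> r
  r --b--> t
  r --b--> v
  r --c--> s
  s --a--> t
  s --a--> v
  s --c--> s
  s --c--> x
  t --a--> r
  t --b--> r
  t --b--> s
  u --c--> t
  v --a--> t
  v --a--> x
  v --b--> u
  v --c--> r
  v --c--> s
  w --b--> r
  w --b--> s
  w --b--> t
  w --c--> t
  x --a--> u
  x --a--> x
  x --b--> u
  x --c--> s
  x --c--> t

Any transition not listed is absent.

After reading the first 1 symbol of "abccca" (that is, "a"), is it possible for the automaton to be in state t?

No

Start in {r}.
Read 'a': r→{r}; now {r}.
State t is not in {r}.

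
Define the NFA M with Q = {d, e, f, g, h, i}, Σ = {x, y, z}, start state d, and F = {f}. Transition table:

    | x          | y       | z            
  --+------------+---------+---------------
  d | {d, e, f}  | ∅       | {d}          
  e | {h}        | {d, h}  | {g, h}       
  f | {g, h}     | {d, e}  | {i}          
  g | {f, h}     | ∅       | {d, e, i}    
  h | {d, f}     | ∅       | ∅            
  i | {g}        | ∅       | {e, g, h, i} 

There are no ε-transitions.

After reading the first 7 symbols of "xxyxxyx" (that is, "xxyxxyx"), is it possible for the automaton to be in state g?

No

Start in {d}.
Read 'x': d→{d, e, f}; now {d, e, f}.
Read 'x': d→{d, e, f}, e→{h}, f→{g, h}; now {d, e, f, g, h}.
Read 'y': d→∅, e→{d, h}, f→{d, e}, g→∅, h→∅; now {d, e, h}.
Read 'x': d→{d, e, f}, e→{h}, h→{d, f}; now {d, e, f, h}.
Read 'x': d→{d, e, f}, e→{h}, f→{g, h}, h→{d, f}; now {d, e, f, g, h}.
Read 'y': d→∅, e→{d, h}, f→{d, e}, g→∅, h→∅; now {d, e, h}.
Read 'x': d→{d, e, f}, e→{h}, h→{d, f}; now {d, e, f, h}.
State g is not in {d, e, f, h}.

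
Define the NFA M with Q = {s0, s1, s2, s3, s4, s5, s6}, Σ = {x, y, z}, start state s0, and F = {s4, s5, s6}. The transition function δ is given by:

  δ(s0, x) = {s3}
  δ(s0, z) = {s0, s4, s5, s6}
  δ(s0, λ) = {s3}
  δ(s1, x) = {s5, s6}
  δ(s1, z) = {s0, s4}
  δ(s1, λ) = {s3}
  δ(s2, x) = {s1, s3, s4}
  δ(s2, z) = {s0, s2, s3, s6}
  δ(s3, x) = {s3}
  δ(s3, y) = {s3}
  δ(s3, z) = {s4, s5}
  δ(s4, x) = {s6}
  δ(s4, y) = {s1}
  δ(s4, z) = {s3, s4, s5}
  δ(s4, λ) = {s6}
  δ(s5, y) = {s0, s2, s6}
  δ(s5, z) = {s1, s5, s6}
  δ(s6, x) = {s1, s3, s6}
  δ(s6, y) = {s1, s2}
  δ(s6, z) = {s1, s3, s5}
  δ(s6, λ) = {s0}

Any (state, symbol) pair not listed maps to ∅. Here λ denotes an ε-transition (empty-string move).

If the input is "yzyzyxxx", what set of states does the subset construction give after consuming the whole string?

{s0, s1, s3, s5, s6}

Start: ε-closure({s0}) = {s0, s3}.
Read 'y': s0→∅, s3→{s3}; now {s3}.
Read 'z': s3→{s4, s5}; union {s4, s5}; ε-closure = {s0, s3, s4, s5, s6}.
Read 'y': s0→∅, s3→{s3}, s4→{s1}, s5→{s0, s2, s6}, s6→{s1, s2}; now {s0, s1, s2, s3, s6}.
Read 'z': s0→{s0, s4, s5, s6}, s1→{s0, s4}, s2→{s0, s2, s3, s6}, s3→{s4, s5}, s6→{s1, s3, s5}; now {s0, s1, s2, s3, s4, s5, s6}.
Read 'y': s0→∅, s1→∅, s2→∅, s3→{s3}, s4→{s1}, s5→{s0, s2, s6}, s6→{s1, s2}; now {s0, s1, s2, s3, s6}.
Read 'x': s0→{s3}, s1→{s5, s6}, s2→{s1, s3, s4}, s3→{s3}, s6→{s1, s3, s6}; union {s1, s3, s4, s5, s6}; ε-closure = {s0, s1, s3, s4, s5, s6}.
Read 'x': s0→{s3}, s1→{s5, s6}, s3→{s3}, s4→{s6}, s5→∅, s6→{s1, s3, s6}; union {s1, s3, s5, s6}; ε-closure = {s0, s1, s3, s5, s6}.
Read 'x': s0→{s3}, s1→{s5, s6}, s3→{s3}, s5→∅, s6→{s1, s3, s6}; union {s1, s3, s5, s6}; ε-closure = {s0, s1, s3, s5, s6}.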